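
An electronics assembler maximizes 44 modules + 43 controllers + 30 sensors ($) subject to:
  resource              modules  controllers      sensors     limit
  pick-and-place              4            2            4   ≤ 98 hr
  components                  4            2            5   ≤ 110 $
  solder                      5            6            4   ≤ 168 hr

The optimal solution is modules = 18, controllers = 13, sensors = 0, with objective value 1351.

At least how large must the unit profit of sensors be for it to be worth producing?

38

At the optimum: pick-and-place uses 98 of 98 (binding); components uses 98 of 110 (slack = 12); solder uses 168 of 168 (binding).
By complementary slackness, y = 0 for the non-binding constraint.
From A_Bᵀ y = c: 4·y_pick-and-place + 5·y_solder = 44; 2·y_pick-and-place + 6·y_solder = 43.
Solving: y_pick-and-place = 3.5, y_solder = 6.
sensors enters the basis when its profit ≥ yᵀa₃ = 3.5·4 + 6·4 = 38.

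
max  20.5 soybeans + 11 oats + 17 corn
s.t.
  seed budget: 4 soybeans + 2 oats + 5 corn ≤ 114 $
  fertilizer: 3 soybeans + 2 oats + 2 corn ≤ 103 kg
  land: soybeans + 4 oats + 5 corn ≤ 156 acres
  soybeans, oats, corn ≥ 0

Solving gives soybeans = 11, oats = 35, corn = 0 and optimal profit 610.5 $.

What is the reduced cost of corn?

Binding: seed budget and fertilizer. Non-binding: land (5 unused).
Slack constraints have shadow price 0 (complementary slackness).
The binding rows give the dual system: 4·y_seed budget + 3·y_fertilizer = 20.5 and 2·y_seed budget + 2·y_fertilizer = 11.
This yields shadow prices y_seed budget = 4, y_fertilizer = 1.5.
Reduced cost of corn: c₃ − yᵀa₃ = 17 − (4·5 + 1.5·2) = 17 − 23 = -6.

-6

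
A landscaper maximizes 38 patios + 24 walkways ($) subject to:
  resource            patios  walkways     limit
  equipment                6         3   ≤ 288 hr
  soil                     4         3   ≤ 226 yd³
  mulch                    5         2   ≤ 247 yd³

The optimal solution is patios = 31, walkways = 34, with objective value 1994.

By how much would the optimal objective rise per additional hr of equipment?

3

Binding: equipment and soil. Non-binding: mulch (24 unused).
Slack constraints have shadow price 0 (complementary slackness).
The binding rows give the dual system: 6·y_equipment + 4·y_soil = 38 and 3·y_equipment + 3·y_soil = 24.
This yields shadow prices y_equipment = 3, y_soil = 5.
Shadow price of equipment = 3.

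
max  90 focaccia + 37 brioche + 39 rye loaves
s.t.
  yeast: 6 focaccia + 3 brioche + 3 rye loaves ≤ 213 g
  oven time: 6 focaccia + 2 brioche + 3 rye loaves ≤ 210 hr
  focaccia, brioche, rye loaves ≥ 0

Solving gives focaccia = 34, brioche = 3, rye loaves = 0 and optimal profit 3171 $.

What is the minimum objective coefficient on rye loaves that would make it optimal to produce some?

45

Check each constraint at x*: yeast 213/213 (tight); oven time 210/210 (tight).
The binding rows give the dual system: 6·y_yeast + 6·y_oven time = 90 and 3·y_yeast + 2·y_oven time = 37.
Solving: y_yeast = 7, y_oven time = 8.
rye loaves enters the basis when its profit ≥ yᵀa₃ = 7·3 + 8·3 = 45.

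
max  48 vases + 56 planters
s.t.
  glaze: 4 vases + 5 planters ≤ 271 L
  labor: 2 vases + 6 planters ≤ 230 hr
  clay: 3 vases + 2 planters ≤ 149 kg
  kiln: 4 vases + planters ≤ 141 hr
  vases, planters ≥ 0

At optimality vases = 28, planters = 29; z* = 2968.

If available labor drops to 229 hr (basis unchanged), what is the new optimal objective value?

2960

At the optimum: glaze uses 257 of 271 (slack = 14); labor uses 230 of 230 (binding); clay uses 142 of 149 (slack = 7); kiln uses 141 of 141 (binding).
Since glaze, clay are not tight, their duals are 0.
Dual feasibility on the basic columns requires 2·y_labor + 4·y_kiln = 48, 6·y_labor + 1·y_kiln = 56.
→ y_labor = 8 and y_kiln = 8.
Δz = y_labor·Δb = 8 × (-1) = -8, so new z* = 2968 − 8 = 2960.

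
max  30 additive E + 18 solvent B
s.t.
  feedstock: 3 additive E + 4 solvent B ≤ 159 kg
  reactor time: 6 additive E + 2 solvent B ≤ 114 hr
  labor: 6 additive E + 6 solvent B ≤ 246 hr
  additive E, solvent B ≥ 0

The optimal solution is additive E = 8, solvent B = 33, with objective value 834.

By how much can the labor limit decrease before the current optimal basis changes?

132

Binding constraints: reactor time, labor. The basis is B = [[6,2],[6,6]] with det 24.
Per unit decrease in labor, x* moves by d = (0.0833, -0.25).
The basis stays optimal until solvent B reaches 0; allowable decrease = 132 hr.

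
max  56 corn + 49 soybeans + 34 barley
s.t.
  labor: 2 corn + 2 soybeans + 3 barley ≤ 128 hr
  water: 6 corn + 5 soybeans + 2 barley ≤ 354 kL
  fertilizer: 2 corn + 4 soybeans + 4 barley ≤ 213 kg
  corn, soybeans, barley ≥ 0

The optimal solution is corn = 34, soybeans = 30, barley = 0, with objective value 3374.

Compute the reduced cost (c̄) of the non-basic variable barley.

-1

At the optimum: labor uses 128 of 128 (binding); water uses 354 of 354 (binding); fertilizer uses 188 of 213 (slack = 25).
Since fertilizer is not tight, its dual is 0.
From A_Bᵀ y = c: 2·y_labor + 6·y_water = 56; 2·y_labor + 5·y_water = 49.
This yields shadow prices y_labor = 7, y_water = 7.
Reduced cost of barley: c₃ − yᵀa₃ = 34 − (7·3 + 7·2) = 34 − 35 = -1.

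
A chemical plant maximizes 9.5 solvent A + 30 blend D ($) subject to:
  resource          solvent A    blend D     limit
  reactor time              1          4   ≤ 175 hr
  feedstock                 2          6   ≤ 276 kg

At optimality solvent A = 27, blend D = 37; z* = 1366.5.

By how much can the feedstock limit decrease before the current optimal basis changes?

Binding constraints: reactor time, feedstock. The basis is B = [[1,4],[2,6]] with det -2.
Per unit decrease in feedstock, x* moves by d = (-2, 0.5).
The basis stays optimal until solvent A reaches 0; allowable decrease = 13.5 kg.

13.5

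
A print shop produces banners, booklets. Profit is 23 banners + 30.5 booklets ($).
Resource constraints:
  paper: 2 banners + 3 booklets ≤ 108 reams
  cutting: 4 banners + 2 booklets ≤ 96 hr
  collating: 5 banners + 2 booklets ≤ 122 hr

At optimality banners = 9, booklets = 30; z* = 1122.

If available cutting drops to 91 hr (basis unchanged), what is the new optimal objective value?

1117

Binding: paper and cutting. Non-binding: collating (17 unused).
Slack constraints have shadow price 0 (complementary slackness).
Dual feasibility on the basic columns requires 2·y_paper + 4·y_cutting = 23, 3·y_paper + 2·y_cutting = 30.5.
→ y_paper = 9.5 and y_cutting = 1.
Δz = y_cutting·Δb = 1 × (-5) = -5, so new z* = 1122 − 5 = 1117.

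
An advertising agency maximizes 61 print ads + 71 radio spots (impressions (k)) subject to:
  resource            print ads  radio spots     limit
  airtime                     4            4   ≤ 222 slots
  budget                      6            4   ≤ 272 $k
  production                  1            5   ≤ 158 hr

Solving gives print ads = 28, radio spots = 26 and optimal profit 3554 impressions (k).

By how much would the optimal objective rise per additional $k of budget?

9

Binding: budget and production. Non-binding: airtime (6 unused).
Since airtime is not tight, its dual is 0.
The binding rows give the dual system: 6·y_budget + 1·y_production = 61 and 4·y_budget + 5·y_production = 71.
→ y_budget = 9 and y_production = 7.
Shadow price of budget = 9.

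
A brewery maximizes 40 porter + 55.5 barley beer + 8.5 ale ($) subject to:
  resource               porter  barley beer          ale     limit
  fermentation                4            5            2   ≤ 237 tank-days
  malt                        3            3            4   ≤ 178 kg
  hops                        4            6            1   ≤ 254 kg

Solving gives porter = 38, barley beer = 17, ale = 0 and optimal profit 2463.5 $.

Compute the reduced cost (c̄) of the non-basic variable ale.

Check each constraint at x*: fermentation 237/237 (tight); malt 165/178 (slack 13); hops 254/254 (tight).
Since malt is not tight, its dual is 0.
Dual feasibility on the basic columns requires 4·y_fermentation + 4·y_hops = 40, 5·y_fermentation + 6·y_hops = 55.5.
Solving: y_fermentation = 4.5, y_hops = 5.5.
Reduced cost of ale: c₃ − yᵀa₃ = 8.5 − (4.5·2 + 5.5·1) = 8.5 − 14.5 = -6.

-6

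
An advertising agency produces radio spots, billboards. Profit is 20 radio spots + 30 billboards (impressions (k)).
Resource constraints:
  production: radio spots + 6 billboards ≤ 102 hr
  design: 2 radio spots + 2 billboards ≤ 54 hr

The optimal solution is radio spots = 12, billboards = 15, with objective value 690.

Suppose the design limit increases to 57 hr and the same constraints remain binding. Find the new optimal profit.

717

Check each constraint at x*: production 102/102 (tight); design 54/54 (tight).
Dual feasibility on the basic columns requires 1·y_production + 2·y_design = 20, 6·y_production + 2·y_design = 30.
Solving: y_production = 2, y_design = 9.
Δz = y_design·Δb = 9 × (3) = 27, so new z* = 690 + 27 = 717.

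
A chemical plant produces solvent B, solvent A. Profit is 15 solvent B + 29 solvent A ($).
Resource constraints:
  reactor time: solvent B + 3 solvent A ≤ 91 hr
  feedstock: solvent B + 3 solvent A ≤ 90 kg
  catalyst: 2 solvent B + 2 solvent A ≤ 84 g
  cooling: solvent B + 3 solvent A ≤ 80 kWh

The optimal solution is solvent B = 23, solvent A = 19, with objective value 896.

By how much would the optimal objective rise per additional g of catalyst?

4

Binding: catalyst and cooling. Non-binding: reactor time (11 unused), feedstock (10 unused).
Slack constraints have shadow price 0 (complementary slackness).
From A_Bᵀ y = c: 2·y_catalyst + 1·y_cooling = 15; 2·y_catalyst + 3·y_cooling = 29.
Solving: y_catalyst = 4, y_cooling = 7.
Shadow price of catalyst = 4.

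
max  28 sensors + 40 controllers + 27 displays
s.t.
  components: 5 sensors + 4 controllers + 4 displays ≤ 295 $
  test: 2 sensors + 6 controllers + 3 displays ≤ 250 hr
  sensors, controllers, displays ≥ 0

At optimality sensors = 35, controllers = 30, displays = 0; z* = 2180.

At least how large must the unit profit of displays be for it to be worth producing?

Check each constraint at x*: components 295/295 (tight); test 250/250 (tight).
The binding rows give the dual system: 5·y_components + 2·y_test = 28 and 4·y_components + 6·y_test = 40.
Solving: y_components = 4, y_test = 4.
displays enters the basis when its profit ≥ yᵀa₃ = 4·4 + 4·3 = 28.

28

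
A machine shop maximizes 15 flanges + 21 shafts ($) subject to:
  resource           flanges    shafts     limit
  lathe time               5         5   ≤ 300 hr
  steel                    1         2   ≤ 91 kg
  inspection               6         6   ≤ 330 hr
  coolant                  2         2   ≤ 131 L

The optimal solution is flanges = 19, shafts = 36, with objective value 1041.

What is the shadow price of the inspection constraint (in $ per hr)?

At the optimum: lathe time uses 275 of 300 (slack = 25); steel uses 91 of 91 (binding); inspection uses 330 of 330 (binding); coolant uses 110 of 131 (slack = 21).
Since lathe time, coolant are not tight, their duals are 0.
Dual feasibility on the basic columns requires 1·y_steel + 6·y_inspection = 15, 2·y_steel + 6·y_inspection = 21.
→ y_steel = 6 and y_inspection = 1.5.
Shadow price of inspection = 1.5.

1.5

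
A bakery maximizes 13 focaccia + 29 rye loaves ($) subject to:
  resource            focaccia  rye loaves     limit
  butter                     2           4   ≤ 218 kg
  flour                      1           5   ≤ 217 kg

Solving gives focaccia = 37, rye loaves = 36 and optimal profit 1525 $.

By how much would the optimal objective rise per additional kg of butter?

6

At the optimum: butter uses 218 of 218 (binding); flour uses 217 of 217 (binding).
Dual feasibility on the basic columns requires 2·y_butter + 1·y_flour = 13, 4·y_butter + 5·y_flour = 29.
→ y_butter = 6 and y_flour = 1.
Shadow price of butter = 6.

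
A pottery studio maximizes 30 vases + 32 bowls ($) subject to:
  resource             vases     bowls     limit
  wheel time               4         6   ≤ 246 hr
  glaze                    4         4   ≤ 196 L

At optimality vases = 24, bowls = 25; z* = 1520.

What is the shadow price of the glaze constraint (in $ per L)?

6.5

At the optimum: wheel time uses 246 of 246 (binding); glaze uses 196 of 196 (binding).
Dual feasibility on the basic columns requires 4·y_wheel time + 4·y_glaze = 30, 6·y_wheel time + 4·y_glaze = 32.
This yields shadow prices y_wheel time = 1, y_glaze = 6.5.
Shadow price of glaze = 6.5.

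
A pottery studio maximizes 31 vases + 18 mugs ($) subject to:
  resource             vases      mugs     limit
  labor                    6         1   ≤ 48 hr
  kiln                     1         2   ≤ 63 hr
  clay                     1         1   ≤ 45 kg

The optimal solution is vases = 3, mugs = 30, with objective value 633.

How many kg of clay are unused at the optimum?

clay used = 1·3 + 1·30 = 33; slack = 45 − 33 = 12.

12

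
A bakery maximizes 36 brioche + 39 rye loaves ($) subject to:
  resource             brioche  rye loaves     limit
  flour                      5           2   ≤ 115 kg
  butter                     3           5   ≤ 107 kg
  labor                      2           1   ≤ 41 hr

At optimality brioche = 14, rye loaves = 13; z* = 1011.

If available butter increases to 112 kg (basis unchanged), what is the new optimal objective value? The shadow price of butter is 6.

1041

Δb = 5, so new z* = 1011 + (6)·(5) = 1011 + 30 = 1041.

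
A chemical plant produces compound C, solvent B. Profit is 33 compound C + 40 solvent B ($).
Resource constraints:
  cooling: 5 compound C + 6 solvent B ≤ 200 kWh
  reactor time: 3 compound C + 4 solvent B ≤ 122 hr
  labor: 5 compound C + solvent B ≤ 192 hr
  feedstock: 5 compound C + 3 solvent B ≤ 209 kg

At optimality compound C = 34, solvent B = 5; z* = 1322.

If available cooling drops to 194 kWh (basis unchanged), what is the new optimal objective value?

Check each constraint at x*: cooling 200/200 (tight); reactor time 122/122 (tight); labor 175/192 (slack 17); feedstock 185/209 (slack 24).
Since labor, feedstock are not tight, their duals are 0.
The binding rows give the dual system: 5·y_cooling + 3·y_reactor time = 33 and 6·y_cooling + 4·y_reactor time = 40.
→ y_cooling = 6 and y_reactor time = 1.
Δz = y_cooling·Δb = 6 × (-6) = -36, so new z* = 1322 − 36 = 1286.

1286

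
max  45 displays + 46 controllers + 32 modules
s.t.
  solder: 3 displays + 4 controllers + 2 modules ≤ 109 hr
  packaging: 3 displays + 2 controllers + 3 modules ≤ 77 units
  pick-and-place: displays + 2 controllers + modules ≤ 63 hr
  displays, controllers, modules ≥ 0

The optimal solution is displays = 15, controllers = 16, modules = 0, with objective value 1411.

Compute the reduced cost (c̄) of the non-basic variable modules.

-5

Binding: solder and packaging. Non-binding: pick-and-place (16 unused).
Slack constraints have shadow price 0 (complementary slackness).
Dual feasibility on the basic columns requires 3·y_solder + 3·y_packaging = 45, 4·y_solder + 2·y_packaging = 46.
Solving: y_solder = 8, y_packaging = 7.
Reduced cost of modules: c₃ − yᵀa₃ = 32 − (8·2 + 7·3) = 32 − 37 = -5.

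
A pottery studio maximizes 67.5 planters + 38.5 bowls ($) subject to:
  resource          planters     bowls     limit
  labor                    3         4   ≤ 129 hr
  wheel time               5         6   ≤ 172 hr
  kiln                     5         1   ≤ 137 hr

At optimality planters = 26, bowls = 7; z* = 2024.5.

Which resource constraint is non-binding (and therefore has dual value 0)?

labor

labor: 106/129 (slack 23)
wheel time: 172/172 (binding)
kiln: 137/137 (binding)
By complementary slackness, a constraint with positive slack has shadow price 0 → labor.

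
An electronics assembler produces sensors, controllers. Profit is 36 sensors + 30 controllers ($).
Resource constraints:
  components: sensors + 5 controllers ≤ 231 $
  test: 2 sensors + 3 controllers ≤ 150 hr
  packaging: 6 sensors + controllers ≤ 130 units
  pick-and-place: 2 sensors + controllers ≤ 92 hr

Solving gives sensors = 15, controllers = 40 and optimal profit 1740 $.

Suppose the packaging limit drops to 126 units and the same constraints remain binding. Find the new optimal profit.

1728

Binding: test and packaging. Non-binding: components (16 unused), pick-and-place (22 unused).
Since components, pick-and-place are not tight, their duals are 0.
Dual feasibility on the basic columns requires 2·y_test + 6·y_packaging = 36, 3·y_test + 1·y_packaging = 30.
→ y_test = 9 and y_packaging = 3.
Δz = y_packaging·Δb = 3 × (-4) = -12, so new z* = 1740 − 12 = 1728.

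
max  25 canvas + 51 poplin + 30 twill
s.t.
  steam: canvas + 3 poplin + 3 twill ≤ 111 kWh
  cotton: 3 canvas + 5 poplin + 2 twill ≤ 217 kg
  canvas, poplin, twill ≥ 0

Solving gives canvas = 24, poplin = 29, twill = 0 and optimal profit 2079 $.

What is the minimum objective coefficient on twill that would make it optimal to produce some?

At the optimum: steam uses 111 of 111 (binding); cotton uses 217 of 217 (binding).
The binding rows give the dual system: 1·y_steam + 3·y_cotton = 25 and 3·y_steam + 5·y_cotton = 51.
→ y_steam = 7 and y_cotton = 6.
twill enters the basis when its profit ≥ yᵀa₃ = 7·3 + 6·2 = 33.

33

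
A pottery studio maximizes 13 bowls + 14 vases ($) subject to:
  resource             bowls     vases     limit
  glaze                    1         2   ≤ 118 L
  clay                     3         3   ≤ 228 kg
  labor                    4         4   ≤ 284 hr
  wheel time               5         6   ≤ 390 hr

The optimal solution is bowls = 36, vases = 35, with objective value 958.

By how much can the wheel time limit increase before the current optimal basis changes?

12

Binding constraints: labor, wheel time. The basis is B = [[4,4],[5,6]] with det 4.
Per unit increase in wheel time, x* moves by d = (-1, 1).
The basis stays optimal until glaze becomes binding; allowable increase = 12 hr.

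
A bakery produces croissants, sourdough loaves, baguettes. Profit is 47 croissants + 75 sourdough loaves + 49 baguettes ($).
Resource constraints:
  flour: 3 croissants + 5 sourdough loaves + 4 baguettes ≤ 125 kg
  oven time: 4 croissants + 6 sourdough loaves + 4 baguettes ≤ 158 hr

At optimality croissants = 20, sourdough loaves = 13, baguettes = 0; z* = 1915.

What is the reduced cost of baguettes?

Check each constraint at x*: flour 125/125 (tight); oven time 158/158 (tight).
Dual feasibility on the basic columns requires 3·y_flour + 4·y_oven time = 47, 5·y_flour + 6·y_oven time = 75.
→ y_flour = 9 and y_oven time = 5.
Reduced cost of baguettes: c₃ − yᵀa₃ = 49 − (9·4 + 5·4) = 49 − 56 = -7.

-7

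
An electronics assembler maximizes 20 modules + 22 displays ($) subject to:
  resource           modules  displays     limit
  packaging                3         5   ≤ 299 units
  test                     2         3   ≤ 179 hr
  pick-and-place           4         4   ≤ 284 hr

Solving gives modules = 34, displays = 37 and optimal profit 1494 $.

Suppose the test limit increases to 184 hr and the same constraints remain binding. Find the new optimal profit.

1504

Binding: test and pick-and-place. Non-binding: packaging (12 unused).
Slack constraints have shadow price 0 (complementary slackness).
From A_Bᵀ y = c: 2·y_test + 4·y_pick-and-place = 20; 3·y_test + 4·y_pick-and-place = 22.
→ y_test = 2 and y_pick-and-place = 4.
Δz = y_test·Δb = 2 × (5) = 10, so new z* = 1494 + 10 = 1504.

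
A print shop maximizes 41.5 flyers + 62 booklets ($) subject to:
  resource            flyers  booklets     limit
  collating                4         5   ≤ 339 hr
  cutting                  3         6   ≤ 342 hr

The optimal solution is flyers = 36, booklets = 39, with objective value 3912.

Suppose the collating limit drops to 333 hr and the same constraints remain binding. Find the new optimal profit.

3870

At the optimum: collating uses 339 of 339 (binding); cutting uses 342 of 342 (binding).
From A_Bᵀ y = c: 4·y_collating + 3·y_cutting = 41.5; 5·y_collating + 6·y_cutting = 62.
This yields shadow prices y_collating = 7, y_cutting = 4.5.
Δz = y_collating·Δb = 7 × (-6) = -42, so new z* = 3912 − 42 = 3870.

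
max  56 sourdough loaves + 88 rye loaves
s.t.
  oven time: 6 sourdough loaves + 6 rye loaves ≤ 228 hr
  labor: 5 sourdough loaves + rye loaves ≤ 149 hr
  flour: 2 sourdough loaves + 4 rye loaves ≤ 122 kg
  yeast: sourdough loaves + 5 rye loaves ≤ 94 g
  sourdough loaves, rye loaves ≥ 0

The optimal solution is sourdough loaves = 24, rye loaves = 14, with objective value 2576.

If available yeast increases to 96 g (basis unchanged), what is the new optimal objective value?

Check each constraint at x*: oven time 228/228 (tight); labor 134/149 (slack 15); flour 104/122 (slack 18); yeast 94/94 (tight).
By complementary slackness, y = 0 for the non-binding constraints.
From A_Bᵀ y = c: 6·y_oven time + 1·y_yeast = 56; 6·y_oven time + 5·y_yeast = 88.
→ y_oven time = 8 and y_yeast = 8.
Δz = y_yeast·Δb = 8 × (2) = 16, so new z* = 2576 + 16 = 2592.

2592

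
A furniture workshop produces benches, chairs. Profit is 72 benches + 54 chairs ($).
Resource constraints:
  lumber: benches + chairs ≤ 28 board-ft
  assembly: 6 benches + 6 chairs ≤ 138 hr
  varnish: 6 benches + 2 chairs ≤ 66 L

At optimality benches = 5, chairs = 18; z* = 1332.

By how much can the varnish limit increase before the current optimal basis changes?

Binding constraints: assembly, varnish. The basis is B = [[6,6],[6,2]] with det -24.
Per unit increase in varnish, x* moves by d = (0.25, -0.25).
The basis stays optimal until chairs reaches 0; allowable increase = 72 L.

72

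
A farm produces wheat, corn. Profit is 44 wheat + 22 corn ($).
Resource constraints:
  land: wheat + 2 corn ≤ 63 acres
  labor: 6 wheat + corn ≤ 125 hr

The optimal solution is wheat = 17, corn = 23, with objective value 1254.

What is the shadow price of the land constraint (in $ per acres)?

8

Both land and labor are binding at x*.
From A_Bᵀ y = c: 1·y_land + 6·y_labor = 44; 2·y_land + 1·y_labor = 22.
Solving: y_land = 8, y_labor = 6.
Shadow price of land = 8.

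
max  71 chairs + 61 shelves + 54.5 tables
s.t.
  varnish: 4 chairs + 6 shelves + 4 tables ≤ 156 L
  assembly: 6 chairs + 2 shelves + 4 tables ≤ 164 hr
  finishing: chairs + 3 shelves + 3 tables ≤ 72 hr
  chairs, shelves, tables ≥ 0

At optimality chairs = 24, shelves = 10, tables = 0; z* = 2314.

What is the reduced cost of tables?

-3.5

At the optimum: varnish uses 156 of 156 (binding); assembly uses 164 of 164 (binding); finishing uses 54 of 72 (slack = 18).
Slack constraints have shadow price 0 (complementary slackness).
The binding rows give the dual system: 4·y_varnish + 6·y_assembly = 71 and 6·y_varnish + 2·y_assembly = 61.
Solving: y_varnish = 8, y_assembly = 6.5.
Reduced cost of tables: c₃ − yᵀa₃ = 54.5 − (8·4 + 6.5·4) = 54.5 − 58 = -3.5.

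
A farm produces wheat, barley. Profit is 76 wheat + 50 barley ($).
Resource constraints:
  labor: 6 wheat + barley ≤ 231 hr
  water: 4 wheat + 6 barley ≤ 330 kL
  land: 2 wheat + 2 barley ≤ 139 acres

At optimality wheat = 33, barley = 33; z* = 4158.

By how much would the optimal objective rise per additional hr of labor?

8

At the optimum: labor uses 231 of 231 (binding); water uses 330 of 330 (binding); land uses 132 of 139 (slack = 7).
Since land is not tight, its dual is 0.
The binding rows give the dual system: 6·y_labor + 4·y_water = 76 and 1·y_labor + 6·y_water = 50.
This yields shadow prices y_labor = 8, y_water = 7.
Shadow price of labor = 8.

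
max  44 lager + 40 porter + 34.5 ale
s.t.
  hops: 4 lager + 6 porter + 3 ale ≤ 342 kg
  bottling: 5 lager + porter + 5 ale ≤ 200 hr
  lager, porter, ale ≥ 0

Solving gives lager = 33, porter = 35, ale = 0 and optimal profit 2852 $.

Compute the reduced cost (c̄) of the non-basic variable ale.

-3.5

Both hops and bottling are binding at x*.
From A_Bᵀ y = c: 4·y_hops + 5·y_bottling = 44; 6·y_hops + 1·y_bottling = 40.
→ y_hops = 6 and y_bottling = 4.
Reduced cost of ale: c₃ − yᵀa₃ = 34.5 − (6·3 + 4·5) = 34.5 − 38 = -3.5.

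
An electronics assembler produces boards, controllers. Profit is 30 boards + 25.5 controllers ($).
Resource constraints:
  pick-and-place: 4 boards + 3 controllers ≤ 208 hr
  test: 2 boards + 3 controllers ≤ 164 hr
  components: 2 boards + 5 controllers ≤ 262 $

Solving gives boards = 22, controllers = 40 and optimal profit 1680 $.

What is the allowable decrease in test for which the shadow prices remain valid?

Binding constraints: pick-and-place, test. The basis is B = [[4,3],[2,3]] with det 6.
Per unit decrease in test, x* moves by d = (0.5, -0.6667).
The basis stays optimal until controllers reaches 0; allowable decrease = 60 hr.

60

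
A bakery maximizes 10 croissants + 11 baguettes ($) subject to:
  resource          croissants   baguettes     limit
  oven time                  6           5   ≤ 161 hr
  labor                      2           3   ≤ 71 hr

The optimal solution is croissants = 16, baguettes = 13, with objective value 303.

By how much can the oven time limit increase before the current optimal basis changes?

52

Binding constraints: oven time, labor. The basis is B = [[6,5],[2,3]] with det 8.
Per unit increase in oven time, x* moves by d = (0.375, -0.25).
The basis stays optimal until baguettes reaches 0; allowable increase = 52 hr.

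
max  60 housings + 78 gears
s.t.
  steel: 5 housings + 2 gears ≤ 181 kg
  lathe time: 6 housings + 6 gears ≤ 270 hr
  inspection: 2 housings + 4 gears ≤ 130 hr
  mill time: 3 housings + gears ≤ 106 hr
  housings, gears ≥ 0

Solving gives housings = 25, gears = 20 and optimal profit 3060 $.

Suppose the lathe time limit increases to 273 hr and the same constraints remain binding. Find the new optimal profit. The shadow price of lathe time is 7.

3081

Δb = 3, so new z* = 3060 + (7)·(3) = 3060 + 21 = 3081.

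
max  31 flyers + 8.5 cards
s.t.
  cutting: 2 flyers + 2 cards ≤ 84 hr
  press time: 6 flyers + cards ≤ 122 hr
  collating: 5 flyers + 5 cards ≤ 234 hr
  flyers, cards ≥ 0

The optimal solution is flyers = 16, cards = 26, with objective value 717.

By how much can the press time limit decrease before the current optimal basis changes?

80

Binding constraints: cutting, press time. The basis is B = [[2,2],[6,1]] with det -10.
Per unit decrease in press time, x* moves by d = (-0.2, 0.2).
The basis stays optimal until flyers reaches 0; allowable decrease = 80 hr.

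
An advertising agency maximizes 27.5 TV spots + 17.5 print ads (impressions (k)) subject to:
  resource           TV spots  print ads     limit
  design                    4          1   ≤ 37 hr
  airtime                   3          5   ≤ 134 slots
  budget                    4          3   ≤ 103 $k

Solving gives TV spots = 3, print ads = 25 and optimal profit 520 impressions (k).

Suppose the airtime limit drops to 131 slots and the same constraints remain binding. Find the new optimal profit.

At the optimum: design uses 37 of 37 (binding); airtime uses 134 of 134 (binding); budget uses 87 of 103 (slack = 16).
Since budget is not tight, its dual is 0.
Dual feasibility on the basic columns requires 4·y_design + 3·y_airtime = 27.5, 1·y_design + 5·y_airtime = 17.5.
Solving: y_design = 5, y_airtime = 2.5.
Δz = y_airtime·Δb = 2.5 × (-3) = -7.5, so new z* = 520 − 7.5 = 512.5.

512.5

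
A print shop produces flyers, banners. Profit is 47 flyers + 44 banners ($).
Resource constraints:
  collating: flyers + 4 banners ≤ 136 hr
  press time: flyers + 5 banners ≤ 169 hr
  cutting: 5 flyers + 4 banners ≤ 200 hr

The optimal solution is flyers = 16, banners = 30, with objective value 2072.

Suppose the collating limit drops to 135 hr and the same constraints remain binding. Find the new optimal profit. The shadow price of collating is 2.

2070

Δb = -1, so new z* = 2072 + (2)·(-1) = 2072 − 2 = 2070.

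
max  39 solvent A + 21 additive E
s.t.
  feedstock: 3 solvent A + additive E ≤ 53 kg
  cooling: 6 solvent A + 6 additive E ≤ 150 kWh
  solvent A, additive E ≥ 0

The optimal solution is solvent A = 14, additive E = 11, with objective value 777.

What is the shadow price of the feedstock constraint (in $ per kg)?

Both feedstock and cooling are binding at x*.
Dual feasibility on the basic columns requires 3·y_feedstock + 6·y_cooling = 39, 1·y_feedstock + 6·y_cooling = 21.
→ y_feedstock = 9 and y_cooling = 2.
Shadow price of feedstock = 9.

9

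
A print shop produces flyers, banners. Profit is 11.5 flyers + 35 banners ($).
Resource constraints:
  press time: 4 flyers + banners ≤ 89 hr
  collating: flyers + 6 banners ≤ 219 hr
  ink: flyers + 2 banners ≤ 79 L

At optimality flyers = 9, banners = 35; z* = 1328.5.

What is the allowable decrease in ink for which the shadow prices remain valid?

Binding constraints: collating, ink. The basis is B = [[1,6],[1,2]] with det -4.
Per unit decrease in ink, x* moves by d = (-1.5, 0.25).
The basis stays optimal until flyers reaches 0; allowable decrease = 6 L.

6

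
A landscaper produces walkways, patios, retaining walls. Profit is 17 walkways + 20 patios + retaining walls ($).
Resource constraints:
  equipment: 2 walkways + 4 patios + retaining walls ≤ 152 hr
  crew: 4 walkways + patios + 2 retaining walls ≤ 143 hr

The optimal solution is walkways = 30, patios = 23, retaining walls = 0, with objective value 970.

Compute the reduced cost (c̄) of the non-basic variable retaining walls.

At the optimum: equipment uses 152 of 152 (binding); crew uses 143 of 143 (binding).
From A_Bᵀ y = c: 2·y_equipment + 4·y_crew = 17; 4·y_equipment + 1·y_crew = 20.
Solving: y_equipment = 4.5, y_crew = 2.
Reduced cost of retaining walls: c₃ − yᵀa₃ = 1 − (4.5·1 + 2·2) = 1 − 8.5 = -7.5.

-7.5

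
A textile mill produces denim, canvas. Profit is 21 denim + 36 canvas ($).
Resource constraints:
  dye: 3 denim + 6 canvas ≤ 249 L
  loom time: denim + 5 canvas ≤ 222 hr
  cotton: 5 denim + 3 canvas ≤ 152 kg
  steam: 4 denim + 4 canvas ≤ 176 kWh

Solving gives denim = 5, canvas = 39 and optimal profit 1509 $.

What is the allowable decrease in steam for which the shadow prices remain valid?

Binding constraints: dye, steam. The basis is B = [[3,6],[4,4]] with det -12.
Per unit decrease in steam, x* moves by d = (-0.5, 0.25).
The basis stays optimal until denim reaches 0; allowable decrease = 10 kWh.

10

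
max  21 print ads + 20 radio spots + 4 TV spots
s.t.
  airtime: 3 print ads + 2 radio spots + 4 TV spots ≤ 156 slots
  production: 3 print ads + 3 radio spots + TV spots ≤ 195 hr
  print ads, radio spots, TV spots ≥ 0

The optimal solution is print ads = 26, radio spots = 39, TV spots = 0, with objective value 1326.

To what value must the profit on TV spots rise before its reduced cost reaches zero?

10

Both airtime and production are binding at x*.
Dual feasibility on the basic columns requires 3·y_airtime + 3·y_production = 21, 2·y_airtime + 3·y_production = 20.
→ y_airtime = 1 and y_production = 6.
TV spots enters the basis when its profit ≥ yᵀa₃ = 1·4 + 6·1 = 10.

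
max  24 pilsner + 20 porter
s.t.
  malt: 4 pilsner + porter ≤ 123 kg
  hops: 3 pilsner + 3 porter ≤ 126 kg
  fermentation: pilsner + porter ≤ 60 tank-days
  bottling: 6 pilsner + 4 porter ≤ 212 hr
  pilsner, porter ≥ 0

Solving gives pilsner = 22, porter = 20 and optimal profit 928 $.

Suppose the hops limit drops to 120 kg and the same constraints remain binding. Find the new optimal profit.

At the optimum: malt uses 108 of 123 (slack = 15); hops uses 126 of 126 (binding); fermentation uses 42 of 60 (slack = 18); bottling uses 212 of 212 (binding).
By complementary slackness, y = 0 for the non-binding constraints.
Dual feasibility on the basic columns requires 3·y_hops + 6·y_bottling = 24, 3·y_hops + 4·y_bottling = 20.
→ y_hops = 4 and y_bottling = 2.
Δz = y_hops·Δb = 4 × (-6) = -24, so new z* = 928 − 24 = 904.

904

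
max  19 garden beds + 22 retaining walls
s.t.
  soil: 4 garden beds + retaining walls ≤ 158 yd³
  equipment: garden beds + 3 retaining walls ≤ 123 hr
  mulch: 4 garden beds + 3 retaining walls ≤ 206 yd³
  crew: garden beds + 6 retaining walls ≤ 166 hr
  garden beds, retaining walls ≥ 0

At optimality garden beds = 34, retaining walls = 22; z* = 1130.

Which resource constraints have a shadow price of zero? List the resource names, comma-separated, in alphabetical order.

soil: 158/158 (binding)
equipment: 100/123 (slack 23)
mulch: 202/206 (slack 4)
crew: 166/166 (binding)
By complementary slackness, a constraint with positive slack has shadow price 0 → equipment, mulch.

equipment, mulch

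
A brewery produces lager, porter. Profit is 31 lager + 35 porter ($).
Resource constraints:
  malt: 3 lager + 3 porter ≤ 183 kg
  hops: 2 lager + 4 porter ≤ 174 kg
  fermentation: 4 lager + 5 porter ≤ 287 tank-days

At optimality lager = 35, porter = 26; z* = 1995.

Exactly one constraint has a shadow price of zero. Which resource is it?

fermentation

malt: 183/183 (binding)
hops: 174/174 (binding)
fermentation: 270/287 (slack 17)
By complementary slackness, a constraint with positive slack has shadow price 0 → fermentation.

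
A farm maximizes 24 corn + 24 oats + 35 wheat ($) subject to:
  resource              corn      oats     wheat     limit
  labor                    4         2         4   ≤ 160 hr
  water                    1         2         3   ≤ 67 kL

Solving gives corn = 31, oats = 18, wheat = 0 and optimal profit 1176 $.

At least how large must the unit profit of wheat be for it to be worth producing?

40

Both labor and water are binding at x*.
From A_Bᵀ y = c: 4·y_labor + 1·y_water = 24; 2·y_labor + 2·y_water = 24.
Solving: y_labor = 4, y_water = 8.
wheat enters the basis when its profit ≥ yᵀa₃ = 4·4 + 8·3 = 40.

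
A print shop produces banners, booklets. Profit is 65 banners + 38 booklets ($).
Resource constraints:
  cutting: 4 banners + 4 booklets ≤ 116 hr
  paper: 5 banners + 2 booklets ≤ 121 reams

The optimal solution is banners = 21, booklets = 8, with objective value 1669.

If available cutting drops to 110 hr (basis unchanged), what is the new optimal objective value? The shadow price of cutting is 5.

Δb = -6, so new z* = 1669 + (5)·(-6) = 1669 − 30 = 1639.

1639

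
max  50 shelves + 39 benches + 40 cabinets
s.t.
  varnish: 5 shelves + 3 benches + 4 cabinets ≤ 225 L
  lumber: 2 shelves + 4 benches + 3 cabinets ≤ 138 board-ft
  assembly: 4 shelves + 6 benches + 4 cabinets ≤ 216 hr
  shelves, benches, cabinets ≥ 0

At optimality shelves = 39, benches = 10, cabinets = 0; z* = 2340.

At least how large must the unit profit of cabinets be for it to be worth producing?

Check each constraint at x*: varnish 225/225 (tight); lumber 118/138 (slack 20); assembly 216/216 (tight).
Slack constraints have shadow price 0 (complementary slackness).
The binding rows give the dual system: 5·y_varnish + 4·y_assembly = 50 and 3·y_varnish + 6·y_assembly = 39.
This yields shadow prices y_varnish = 8, y_assembly = 2.5.
cabinets enters the basis when its profit ≥ yᵀa₃ = 8·4 + 2.5·4 = 42.

42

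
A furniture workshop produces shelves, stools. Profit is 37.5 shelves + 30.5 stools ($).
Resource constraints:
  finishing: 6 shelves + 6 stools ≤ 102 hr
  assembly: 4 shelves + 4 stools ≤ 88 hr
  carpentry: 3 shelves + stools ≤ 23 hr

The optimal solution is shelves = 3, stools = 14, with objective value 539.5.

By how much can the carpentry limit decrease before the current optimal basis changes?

6

Binding constraints: finishing, carpentry. The basis is B = [[6,6],[3,1]] with det -12.
Per unit decrease in carpentry, x* moves by d = (-0.5, 0.5).
The basis stays optimal until shelves reaches 0; allowable decrease = 6 hr.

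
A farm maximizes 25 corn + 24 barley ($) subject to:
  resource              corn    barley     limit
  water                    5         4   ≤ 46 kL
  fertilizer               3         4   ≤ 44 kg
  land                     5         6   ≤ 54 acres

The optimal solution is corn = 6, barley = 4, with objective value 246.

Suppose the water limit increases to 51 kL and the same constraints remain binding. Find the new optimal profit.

Check each constraint at x*: water 46/46 (tight); fertilizer 34/44 (slack 10); land 54/54 (tight).
Slack constraints have shadow price 0 (complementary slackness).
From A_Bᵀ y = c: 5·y_water + 5·y_land = 25; 4·y_water + 6·y_land = 24.
→ y_water = 3 and y_land = 2.
Δz = y_water·Δb = 3 × (5) = 15, so new z* = 246 + 15 = 261.

261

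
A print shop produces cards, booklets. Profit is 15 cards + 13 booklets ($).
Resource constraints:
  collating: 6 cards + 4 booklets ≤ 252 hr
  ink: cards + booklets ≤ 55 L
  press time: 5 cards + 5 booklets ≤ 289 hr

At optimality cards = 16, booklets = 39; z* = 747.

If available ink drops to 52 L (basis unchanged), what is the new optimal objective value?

720

Binding: collating and ink. Non-binding: press time (14 unused).
Since press time is not tight, its dual is 0.
The binding rows give the dual system: 6·y_collating + 1·y_ink = 15 and 4·y_collating + 1·y_ink = 13.
Solving: y_collating = 1, y_ink = 9.
Δz = y_ink·Δb = 9 × (-3) = -27, so new z* = 747 − 27 = 720.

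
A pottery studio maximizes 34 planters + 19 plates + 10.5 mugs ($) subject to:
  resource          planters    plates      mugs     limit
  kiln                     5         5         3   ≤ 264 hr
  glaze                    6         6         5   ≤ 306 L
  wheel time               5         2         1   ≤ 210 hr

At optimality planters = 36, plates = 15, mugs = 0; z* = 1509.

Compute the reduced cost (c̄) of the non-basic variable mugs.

At the optimum: kiln uses 255 of 264 (slack = 9); glaze uses 306 of 306 (binding); wheel time uses 210 of 210 (binding).
Slack constraints have shadow price 0 (complementary slackness).
The binding rows give the dual system: 6·y_glaze + 5·y_wheel time = 34 and 6·y_glaze + 2·y_wheel time = 19.
Solving: y_glaze = 1.5, y_wheel time = 5.
Reduced cost of mugs: c₃ − yᵀa₃ = 10.5 − (1.5·5 + 5·1) = 10.5 − 12.5 = -2.

-2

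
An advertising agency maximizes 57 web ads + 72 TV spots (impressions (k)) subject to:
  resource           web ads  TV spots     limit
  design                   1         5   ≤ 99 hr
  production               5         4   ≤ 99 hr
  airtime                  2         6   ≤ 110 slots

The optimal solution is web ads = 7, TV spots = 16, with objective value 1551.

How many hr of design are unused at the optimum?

12

design used = 1·7 + 5·16 = 87; slack = 99 − 87 = 12.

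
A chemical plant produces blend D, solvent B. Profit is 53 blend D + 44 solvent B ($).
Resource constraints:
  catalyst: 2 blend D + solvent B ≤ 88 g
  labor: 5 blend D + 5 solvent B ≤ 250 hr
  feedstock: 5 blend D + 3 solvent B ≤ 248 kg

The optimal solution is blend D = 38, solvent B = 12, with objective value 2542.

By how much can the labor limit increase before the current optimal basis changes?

Binding constraints: catalyst, labor. The basis is B = [[2,1],[5,5]] with det 5.
Per unit increase in labor, x* moves by d = (-0.2, 0.4).
The basis stays optimal until feedstock becomes binding; allowable increase = 110 hr.

110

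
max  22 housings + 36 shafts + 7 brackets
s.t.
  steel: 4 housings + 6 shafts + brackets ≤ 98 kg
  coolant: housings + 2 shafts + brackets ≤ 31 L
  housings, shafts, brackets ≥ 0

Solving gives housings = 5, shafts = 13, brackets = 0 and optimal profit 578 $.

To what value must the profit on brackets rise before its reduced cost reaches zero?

At the optimum: steel uses 98 of 98 (binding); coolant uses 31 of 31 (binding).
Dual feasibility on the basic columns requires 4·y_steel + 1·y_coolant = 22, 6·y_steel + 2·y_coolant = 36.
This yields shadow prices y_steel = 4, y_coolant = 6.
brackets enters the basis when its profit ≥ yᵀa₃ = 4·1 + 6·1 = 10.

10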